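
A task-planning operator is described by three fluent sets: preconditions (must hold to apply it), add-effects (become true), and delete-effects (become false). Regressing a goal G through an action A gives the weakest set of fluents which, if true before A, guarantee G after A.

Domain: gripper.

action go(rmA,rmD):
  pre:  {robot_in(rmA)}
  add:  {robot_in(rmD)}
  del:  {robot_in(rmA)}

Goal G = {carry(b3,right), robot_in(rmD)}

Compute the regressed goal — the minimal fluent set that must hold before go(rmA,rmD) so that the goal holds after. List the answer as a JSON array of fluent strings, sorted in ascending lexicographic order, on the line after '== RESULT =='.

Compute (G \ add) ∪ pre:
  G ∩ del = {}  (empty — regression defined)
  G \ add = {carry(b3,right), robot_in(rmD)} \ {robot_in(rmD)} = {carry(b3,right)}
  ∪ pre   = {carry(b3,right)} ∪ {robot_in(rmA)}
          = {carry(b3,right), robot_in(rmA)}

== RESULT ==
["carry(b3,right)", "robot_in(rmA)"]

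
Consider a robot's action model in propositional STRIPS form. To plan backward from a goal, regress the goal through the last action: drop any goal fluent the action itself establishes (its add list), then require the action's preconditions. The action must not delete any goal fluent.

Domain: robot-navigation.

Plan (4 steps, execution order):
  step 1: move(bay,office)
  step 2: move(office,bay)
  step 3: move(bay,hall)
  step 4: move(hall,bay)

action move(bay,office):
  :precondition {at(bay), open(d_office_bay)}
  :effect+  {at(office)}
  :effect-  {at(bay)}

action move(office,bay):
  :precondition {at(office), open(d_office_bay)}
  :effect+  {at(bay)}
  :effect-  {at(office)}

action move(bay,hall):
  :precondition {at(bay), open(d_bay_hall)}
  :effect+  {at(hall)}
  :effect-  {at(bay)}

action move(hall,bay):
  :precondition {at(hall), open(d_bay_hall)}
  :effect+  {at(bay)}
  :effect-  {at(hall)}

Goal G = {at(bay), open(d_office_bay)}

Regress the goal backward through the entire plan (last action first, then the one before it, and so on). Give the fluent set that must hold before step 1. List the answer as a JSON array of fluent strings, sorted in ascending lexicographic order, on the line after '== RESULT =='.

Regress step by step:
  through step 4 (move(hall,bay)): drop {at(bay)}, keep {open(d_office_bay)}, require {at(hall), open(d_bay_hall)}
    → {at(hall), open(d_bay_hall), open(d_office_bay)}
  through step 3 (move(bay,hall)): drop {at(hall)}, keep {open(d_bay_hall), open(d_office_bay)}, require {at(bay), open(d_bay_hall)}
    → {at(bay), open(d_bay_hall), open(d_office_bay)}
  through step 2 (move(office,bay)): drop {at(bay)}, keep {open(d_bay_hall), open(d_office_bay)}, require {at(office), open(d_office_bay)}
    → {at(office), open(d_bay_hall), open(d_office_bay)}
  through step 1 (move(bay,office)): drop {at(office)}, keep {open(d_bay_hall), open(d_office_bay)}, require {at(bay), open(d_office_bay)}
    → {at(bay), open(d_bay_hall), open(d_office_bay)}

== RESULT ==
["at(bay)", "open(d_bay_hall)", "open(d_office_bay)"]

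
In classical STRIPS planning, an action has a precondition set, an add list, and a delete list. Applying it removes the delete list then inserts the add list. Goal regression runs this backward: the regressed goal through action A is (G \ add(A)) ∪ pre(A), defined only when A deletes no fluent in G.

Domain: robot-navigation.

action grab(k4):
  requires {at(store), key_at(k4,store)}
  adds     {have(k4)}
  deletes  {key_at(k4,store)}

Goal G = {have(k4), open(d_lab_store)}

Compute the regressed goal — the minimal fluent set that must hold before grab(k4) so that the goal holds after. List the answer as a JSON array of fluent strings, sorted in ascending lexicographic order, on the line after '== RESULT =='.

Regress:
  G ∩ del = {}  (empty — regression defined)
  G \ add = {have(k4), open(d_lab_store)} \ {have(k4)} = {open(d_lab_store)}
  ∪ pre   = {open(d_lab_store)} ∪ {at(store), key_at(k4,store)}
          = {at(store), key_at(k4,store), open(d_lab_store)}

== RESULT ==
["at(store)", "key_at(k4,store)", "open(d_lab_store)"]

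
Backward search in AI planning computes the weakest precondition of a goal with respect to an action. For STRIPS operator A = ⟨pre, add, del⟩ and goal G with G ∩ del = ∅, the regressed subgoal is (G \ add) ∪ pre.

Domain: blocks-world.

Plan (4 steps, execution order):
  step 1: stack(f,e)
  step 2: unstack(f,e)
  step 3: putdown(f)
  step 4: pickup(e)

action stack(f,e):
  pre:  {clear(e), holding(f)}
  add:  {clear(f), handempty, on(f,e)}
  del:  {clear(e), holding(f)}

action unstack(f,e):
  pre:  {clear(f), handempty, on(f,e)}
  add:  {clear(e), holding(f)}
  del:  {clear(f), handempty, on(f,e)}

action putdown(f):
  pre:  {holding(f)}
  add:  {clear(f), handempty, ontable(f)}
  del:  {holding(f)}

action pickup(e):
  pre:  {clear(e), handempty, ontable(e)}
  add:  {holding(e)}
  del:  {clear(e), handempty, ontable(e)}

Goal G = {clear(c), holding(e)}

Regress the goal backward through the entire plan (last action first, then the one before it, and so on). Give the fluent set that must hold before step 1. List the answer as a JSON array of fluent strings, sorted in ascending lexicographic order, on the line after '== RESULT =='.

Regress step by step:
  through step 4 (pickup(e)): drop {holding(e)}, keep {clear(c)}, require {clear(e), handempty, ontable(e)}
    → {clear(c), clear(e), handempty, ontable(e)}
  through step 3 (putdown(f)): drop {handempty}, keep {clear(c), clear(e), ontable(e)}, require {holding(f)}
    → {clear(c), clear(e), holding(f), ontable(e)}
  through step 2 (unstack(f,e)): drop {clear(e), holding(f)}, keep {clear(c), ontable(e)}, require {clear(f), handempty, on(f,e)}
    → {clear(c), clear(f), handempty, on(f,e), ontable(e)}
  through step 1 (stack(f,e)): drop {clear(f), handempty, on(f,e)}, keep {clear(c), ontable(e)}, require {clear(e), holding(f)}
    → {clear(c), clear(e), holding(f), ontable(e)}

== RESULT ==
["clear(c)", "clear(e)", "holding(f)", "ontable(e)"]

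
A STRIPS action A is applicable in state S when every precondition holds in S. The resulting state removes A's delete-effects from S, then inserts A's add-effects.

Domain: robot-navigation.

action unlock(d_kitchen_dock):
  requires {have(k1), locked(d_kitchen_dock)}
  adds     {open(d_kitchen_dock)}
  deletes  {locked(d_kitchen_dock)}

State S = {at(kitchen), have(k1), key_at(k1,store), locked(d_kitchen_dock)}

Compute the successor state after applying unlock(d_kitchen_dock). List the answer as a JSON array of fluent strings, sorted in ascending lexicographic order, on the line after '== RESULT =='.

Progress:
  pre ⊆ S: {have(k1), locked(d_kitchen_dock)} ⊆ S  — applicable
  S \ del = {at(kitchen), have(k1), key_at(k1,store)}
  ∪ add   = {at(kitchen), have(k1), key_at(k1,store), open(d_kitchen_dock)}

== RESULT ==
["at(kitchen)", "have(k1)", "key_at(k1,store)", "open(d_kitchen_dock)"]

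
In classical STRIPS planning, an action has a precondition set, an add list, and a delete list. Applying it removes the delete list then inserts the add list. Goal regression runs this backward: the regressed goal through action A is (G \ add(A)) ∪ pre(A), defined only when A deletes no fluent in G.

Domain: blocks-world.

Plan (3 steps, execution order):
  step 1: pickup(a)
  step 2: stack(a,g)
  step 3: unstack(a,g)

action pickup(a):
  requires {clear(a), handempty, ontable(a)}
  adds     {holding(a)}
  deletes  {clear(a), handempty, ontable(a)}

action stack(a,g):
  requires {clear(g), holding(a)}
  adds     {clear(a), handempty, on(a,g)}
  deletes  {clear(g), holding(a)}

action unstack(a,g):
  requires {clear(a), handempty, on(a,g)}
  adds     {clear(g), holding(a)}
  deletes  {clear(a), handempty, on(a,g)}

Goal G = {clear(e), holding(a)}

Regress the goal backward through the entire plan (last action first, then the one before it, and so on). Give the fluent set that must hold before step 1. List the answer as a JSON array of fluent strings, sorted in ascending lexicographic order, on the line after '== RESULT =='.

Work backward from the goal:
  through step 3 (unstack(a,g)): drop {holding(a)}, keep {clear(e)}, require {clear(a), handempty, on(a,g)}
    → {clear(a), clear(e), handempty, on(a,g)}
  through step 2 (stack(a,g)): drop {clear(a), handempty, on(a,g)}, keep {clear(e)}, require {clear(g), holding(a)}
    → {clear(e), clear(g), holding(a)}
  through step 1 (pickup(a)): drop {holding(a)}, keep {clear(e), clear(g)}, require {clear(a), handempty, ontable(a)}
    → {clear(a), clear(e), clear(g), handempty, ontable(a)}

== RESULT ==
["clear(a)", "clear(e)", "clear(g)", "handempty", "ontable(a)"]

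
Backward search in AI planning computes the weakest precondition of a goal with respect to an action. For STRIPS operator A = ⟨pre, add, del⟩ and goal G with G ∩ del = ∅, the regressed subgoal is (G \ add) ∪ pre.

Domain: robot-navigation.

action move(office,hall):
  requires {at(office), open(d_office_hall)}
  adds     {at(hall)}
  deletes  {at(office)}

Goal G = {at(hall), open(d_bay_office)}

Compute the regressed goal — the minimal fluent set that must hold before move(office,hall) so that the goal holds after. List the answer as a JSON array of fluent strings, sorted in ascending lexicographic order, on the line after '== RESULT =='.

Compute (G \ add) ∪ pre:
  G ∩ del = {}  (empty — regression defined)
  G \ add = {at(hall), open(d_bay_office)} \ {at(hall)} = {open(d_bay_office)}
  ∪ pre   = {open(d_bay_office)} ∪ {at(office), open(d_office_hall)}
          = {at(office), open(d_bay_office), open(d_office_hall)}

== RESULT ==
["at(office)", "open(d_bay_office)", "open(d_office_hall)"]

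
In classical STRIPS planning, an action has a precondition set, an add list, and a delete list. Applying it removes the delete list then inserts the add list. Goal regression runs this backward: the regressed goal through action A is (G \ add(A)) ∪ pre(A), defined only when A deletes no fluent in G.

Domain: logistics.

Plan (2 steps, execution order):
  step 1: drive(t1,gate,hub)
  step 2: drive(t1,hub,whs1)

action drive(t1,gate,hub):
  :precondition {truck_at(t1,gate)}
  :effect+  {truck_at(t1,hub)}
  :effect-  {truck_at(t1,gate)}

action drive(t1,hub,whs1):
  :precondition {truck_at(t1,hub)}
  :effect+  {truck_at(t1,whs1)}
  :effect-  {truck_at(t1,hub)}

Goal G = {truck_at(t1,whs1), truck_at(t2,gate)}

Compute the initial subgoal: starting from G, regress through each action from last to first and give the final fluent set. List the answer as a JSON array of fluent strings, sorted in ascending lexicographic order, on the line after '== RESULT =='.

Regress step by step:
  through step 2 (drive(t1,hub,whs1)): drop {truck_at(t1,whs1)}, keep {truck_at(t2,gate)}, require {truck_at(t1,hub)}
    → {truck_at(t1,hub), truck_at(t2,gate)}
  through step 1 (drive(t1,gate,hub)): drop {truck_at(t1,hub)}, keep {truck_at(t2,gate)}, require {truck_at(t1,gate)}
    → {truck_at(t1,gate), truck_at(t2,gate)}

== RESULT ==
["truck_at(t1,gate)", "truck_at(t2,gate)"]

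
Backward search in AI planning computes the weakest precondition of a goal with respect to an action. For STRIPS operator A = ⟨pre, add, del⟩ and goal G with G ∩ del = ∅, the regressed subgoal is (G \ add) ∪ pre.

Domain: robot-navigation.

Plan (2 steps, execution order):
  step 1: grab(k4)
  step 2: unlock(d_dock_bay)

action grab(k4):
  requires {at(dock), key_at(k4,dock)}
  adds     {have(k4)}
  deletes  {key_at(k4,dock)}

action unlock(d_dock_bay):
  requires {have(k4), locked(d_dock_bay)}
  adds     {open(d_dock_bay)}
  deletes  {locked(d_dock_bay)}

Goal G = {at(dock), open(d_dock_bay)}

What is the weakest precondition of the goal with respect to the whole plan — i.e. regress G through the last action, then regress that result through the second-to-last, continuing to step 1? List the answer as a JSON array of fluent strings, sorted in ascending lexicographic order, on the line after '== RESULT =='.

Work backward from the goal:
  through step 2 (unlock(d_dock_bay)): drop {open(d_dock_bay)}, keep {at(dock)}, require {have(k4), locked(d_dock_bay)}
    → {at(dock), have(k4), locked(d_dock_bay)}
  through step 1 (grab(k4)): drop {have(k4)}, keep {at(dock), locked(d_dock_bay)}, require {at(dock), key_at(k4,dock)}
    → {at(dock), key_at(k4,dock), locked(d_dock_bay)}

== RESULT ==
["at(dock)", "key_at(k4,dock)", "locked(d_dock_bay)"]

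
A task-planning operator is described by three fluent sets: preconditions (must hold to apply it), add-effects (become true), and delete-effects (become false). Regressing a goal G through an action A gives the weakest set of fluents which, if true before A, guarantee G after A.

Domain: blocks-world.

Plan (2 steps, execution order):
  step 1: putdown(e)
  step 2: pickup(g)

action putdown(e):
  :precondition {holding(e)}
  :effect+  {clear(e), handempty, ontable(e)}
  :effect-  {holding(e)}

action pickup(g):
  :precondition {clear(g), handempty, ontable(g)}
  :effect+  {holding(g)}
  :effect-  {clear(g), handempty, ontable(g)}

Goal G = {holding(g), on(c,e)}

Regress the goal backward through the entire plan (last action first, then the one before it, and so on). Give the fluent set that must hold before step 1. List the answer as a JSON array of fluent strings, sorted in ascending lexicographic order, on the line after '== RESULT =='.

Regress step by step:
  through step 2 (pickup(g)): drop {holding(g)}, keep {on(c,e)}, require {clear(g), handempty, ontable(g)}
    → {clear(g), handempty, on(c,e), ontable(g)}
  through step 1 (putdown(e)): drop {handempty}, keep {clear(g), on(c,e), ontable(g)}, require {holding(e)}
    → {clear(g), holding(e), on(c,e), ontable(g)}

== RESULT ==
["clear(g)", "holding(e)", "on(c,e)", "ontable(g)"]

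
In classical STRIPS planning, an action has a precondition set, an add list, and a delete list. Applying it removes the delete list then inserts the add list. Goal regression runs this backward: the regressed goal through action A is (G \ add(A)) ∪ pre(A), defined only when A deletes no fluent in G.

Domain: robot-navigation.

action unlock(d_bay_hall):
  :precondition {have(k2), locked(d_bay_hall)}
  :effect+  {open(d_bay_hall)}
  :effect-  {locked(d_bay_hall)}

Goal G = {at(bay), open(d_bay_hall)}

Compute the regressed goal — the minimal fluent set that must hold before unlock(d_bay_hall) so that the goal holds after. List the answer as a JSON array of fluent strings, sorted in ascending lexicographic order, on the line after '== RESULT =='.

Regress:
  G ∩ del = {}  (empty — regression defined)
  G \ add = {at(bay), open(d_bay_hall)} \ {open(d_bay_hall)} = {at(bay)}
  ∪ pre   = {at(bay)} ∪ {have(k2), locked(d_bay_hall)}
          = {at(bay), have(k2), locked(d_bay_hall)}

== RESULT ==
["at(bay)", "have(k2)", "locked(d_bay_hall)"]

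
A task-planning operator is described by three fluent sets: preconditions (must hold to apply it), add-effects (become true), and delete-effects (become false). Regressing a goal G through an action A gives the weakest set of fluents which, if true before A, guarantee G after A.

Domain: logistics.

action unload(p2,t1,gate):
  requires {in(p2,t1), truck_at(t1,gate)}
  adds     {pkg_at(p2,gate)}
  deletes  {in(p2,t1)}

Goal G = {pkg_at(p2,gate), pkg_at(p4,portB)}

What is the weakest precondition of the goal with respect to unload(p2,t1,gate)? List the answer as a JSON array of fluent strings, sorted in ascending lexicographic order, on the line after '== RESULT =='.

Regress:
  G ∩ del = {}  (empty — regression defined)
  G \ add = {pkg_at(p2,gate), pkg_at(p4,portB)} \ {pkg_at(p2,gate)} = {pkg_at(p4,portB)}
  ∪ pre   = {pkg_at(p4,portB)} ∪ {in(p2,t1), truck_at(t1,gate)}
          = {in(p2,t1), pkg_at(p4,portB), truck_at(t1,gate)}

== RESULT ==
["in(p2,t1)", "pkg_at(p4,portB)", "truck_at(t1,gate)"]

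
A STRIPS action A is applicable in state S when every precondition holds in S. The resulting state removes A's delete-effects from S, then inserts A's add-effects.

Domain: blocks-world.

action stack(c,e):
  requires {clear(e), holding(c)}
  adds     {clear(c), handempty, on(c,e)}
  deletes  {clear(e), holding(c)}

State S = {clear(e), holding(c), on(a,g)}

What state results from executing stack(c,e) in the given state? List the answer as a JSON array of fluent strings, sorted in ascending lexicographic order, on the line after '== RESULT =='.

Progress:
  pre ⊆ S: {clear(e), holding(c)} ⊆ S  — applicable
  S \ del = {on(a,g)}
  ∪ add   = {clear(c), handempty, on(a,g), on(c,e)}

== RESULT ==
["clear(c)", "handempty", "on(a,g)", "on(c,e)"]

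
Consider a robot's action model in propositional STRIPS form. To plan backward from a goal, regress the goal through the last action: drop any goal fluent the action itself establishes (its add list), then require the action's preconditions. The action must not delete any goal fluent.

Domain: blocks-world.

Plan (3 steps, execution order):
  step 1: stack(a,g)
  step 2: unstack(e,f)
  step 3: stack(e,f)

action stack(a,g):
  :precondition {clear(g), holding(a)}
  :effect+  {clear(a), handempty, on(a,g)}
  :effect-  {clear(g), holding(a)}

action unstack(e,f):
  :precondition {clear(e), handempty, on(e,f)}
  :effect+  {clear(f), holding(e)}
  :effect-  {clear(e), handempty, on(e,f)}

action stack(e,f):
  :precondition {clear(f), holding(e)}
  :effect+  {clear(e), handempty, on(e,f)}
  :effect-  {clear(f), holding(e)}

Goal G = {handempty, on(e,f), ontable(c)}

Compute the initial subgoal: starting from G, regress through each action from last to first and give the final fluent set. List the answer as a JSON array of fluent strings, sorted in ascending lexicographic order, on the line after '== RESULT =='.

Regress step by step:
  through step 3 (stack(e,f)): drop {handempty, on(e,f)}, keep {ontable(c)}, require {clear(f), holding(e)}
    → {clear(f), holding(e), ontable(c)}
  through step 2 (unstack(e,f)): drop {clear(f), holding(e)}, keep {ontable(c)}, require {clear(e), handempty, on(e,f)}
    → {clear(e), handempty, on(e,f), ontable(c)}
  through step 1 (stack(a,g)): drop {handempty}, keep {clear(e), on(e,f), ontable(c)}, require {clear(g), holding(a)}
    → {clear(e), clear(g), holding(a), on(e,f), ontable(c)}

== RESULT ==
["clear(e)", "clear(g)", "holding(a)", "on(e,f)", "ontable(c)"]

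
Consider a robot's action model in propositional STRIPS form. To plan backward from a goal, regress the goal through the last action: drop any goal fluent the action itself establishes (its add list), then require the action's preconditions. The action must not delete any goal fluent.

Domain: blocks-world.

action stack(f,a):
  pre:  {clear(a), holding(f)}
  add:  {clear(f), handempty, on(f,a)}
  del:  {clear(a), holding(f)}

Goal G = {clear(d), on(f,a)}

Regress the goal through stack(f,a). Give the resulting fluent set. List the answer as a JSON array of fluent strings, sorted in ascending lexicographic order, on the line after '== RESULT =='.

Regress:
  G ∩ del = {}  (empty — regression defined)
  G \ add = {clear(d), on(f,a)} \ {clear(f), handempty, on(f,a)} = {clear(d)}
  ∪ pre   = {clear(d)} ∪ {clear(a), holding(f)}
          = {clear(a), clear(d), holding(f)}

== RESULT ==
["clear(a)", "clear(d)", "holding(f)"]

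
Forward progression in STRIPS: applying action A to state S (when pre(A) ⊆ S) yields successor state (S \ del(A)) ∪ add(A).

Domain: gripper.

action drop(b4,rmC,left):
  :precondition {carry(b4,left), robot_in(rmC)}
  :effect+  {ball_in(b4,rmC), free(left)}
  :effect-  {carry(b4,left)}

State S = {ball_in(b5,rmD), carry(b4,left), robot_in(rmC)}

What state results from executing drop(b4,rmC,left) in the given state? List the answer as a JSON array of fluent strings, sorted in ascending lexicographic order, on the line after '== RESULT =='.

Compute (S \ del) ∪ add:
  pre ⊆ S: {carry(b4,left), robot_in(rmC)} ⊆ S  — applicable
  S \ del = {ball_in(b5,rmD), robot_in(rmC)}
  ∪ add   = {ball_in(b4,rmC), ball_in(b5,rmD), free(left), robot_in(rmC)}

== RESULT ==
["ball_in(b4,rmC)", "ball_in(b5,rmD)", "free(left)", "robot_in(rmC)"]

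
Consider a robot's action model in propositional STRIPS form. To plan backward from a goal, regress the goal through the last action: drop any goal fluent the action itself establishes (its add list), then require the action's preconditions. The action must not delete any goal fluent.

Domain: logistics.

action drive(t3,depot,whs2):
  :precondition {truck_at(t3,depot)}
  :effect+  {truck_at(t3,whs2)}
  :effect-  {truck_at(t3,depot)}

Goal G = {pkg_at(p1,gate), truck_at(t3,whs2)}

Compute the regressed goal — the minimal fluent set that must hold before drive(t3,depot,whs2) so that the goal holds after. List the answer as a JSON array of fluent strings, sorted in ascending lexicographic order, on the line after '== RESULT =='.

Compute (G \ add) ∪ pre:
  G ∩ del = {}  (empty — regression defined)
  G \ add = {pkg_at(p1,gate), truck_at(t3,whs2)} \ {truck_at(t3,whs2)} = {pkg_at(p1,gate)}
  ∪ pre   = {pkg_at(p1,gate)} ∪ {truck_at(t3,depot)}
          = {pkg_at(p1,gate), truck_at(t3,depot)}

== RESULT ==
["pkg_at(p1,gate)", "truck_at(t3,depot)"]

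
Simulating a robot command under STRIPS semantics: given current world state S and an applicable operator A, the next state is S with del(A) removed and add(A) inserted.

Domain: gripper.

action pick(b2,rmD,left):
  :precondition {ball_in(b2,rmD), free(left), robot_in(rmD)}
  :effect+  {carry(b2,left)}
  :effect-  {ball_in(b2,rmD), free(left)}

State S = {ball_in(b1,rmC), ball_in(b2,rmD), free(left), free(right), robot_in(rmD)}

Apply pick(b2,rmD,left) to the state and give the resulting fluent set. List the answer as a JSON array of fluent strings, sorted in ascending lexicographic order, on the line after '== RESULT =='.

Compute (S \ del) ∪ add:
  pre ⊆ S: {ball_in(b2,rmD), free(left), robot_in(rmD)} ⊆ S  — applicable
  S \ del = {ball_in(b1,rmC), free(right), robot_in(rmD)}
  ∪ add   = {ball_in(b1,rmC), carry(b2,left), free(right), robot_in(rmD)}

== RESULT ==
["ball_in(b1,rmC)", "carry(b2,left)", "free(right)", "robot_in(rmD)"]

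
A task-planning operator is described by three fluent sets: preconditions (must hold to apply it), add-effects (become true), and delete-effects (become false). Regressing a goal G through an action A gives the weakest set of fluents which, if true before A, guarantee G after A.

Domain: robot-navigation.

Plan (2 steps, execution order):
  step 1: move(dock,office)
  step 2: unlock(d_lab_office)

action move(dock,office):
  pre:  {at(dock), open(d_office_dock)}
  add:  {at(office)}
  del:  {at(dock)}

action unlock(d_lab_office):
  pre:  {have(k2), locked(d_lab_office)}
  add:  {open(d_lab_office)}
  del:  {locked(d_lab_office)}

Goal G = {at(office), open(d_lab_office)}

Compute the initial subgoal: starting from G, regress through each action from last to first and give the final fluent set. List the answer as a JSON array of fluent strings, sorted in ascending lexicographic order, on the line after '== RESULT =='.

Regress step by step:
  through step 2 (unlock(d_lab_office)): drop {open(d_lab_office)}, keep {at(office)}, require {have(k2), locked(d_lab_office)}
    → {at(office), have(k2), locked(d_lab_office)}
  through step 1 (move(dock,office)): drop {at(office)}, keep {have(k2), locked(d_lab_office)}, require {at(dock), open(d_office_dock)}
    → {at(dock), have(k2), locked(d_lab_office), open(d_office_dock)}

== RESULT ==
["at(dock)", "have(k2)", "locked(d_lab_office)", "open(d_office_dock)"]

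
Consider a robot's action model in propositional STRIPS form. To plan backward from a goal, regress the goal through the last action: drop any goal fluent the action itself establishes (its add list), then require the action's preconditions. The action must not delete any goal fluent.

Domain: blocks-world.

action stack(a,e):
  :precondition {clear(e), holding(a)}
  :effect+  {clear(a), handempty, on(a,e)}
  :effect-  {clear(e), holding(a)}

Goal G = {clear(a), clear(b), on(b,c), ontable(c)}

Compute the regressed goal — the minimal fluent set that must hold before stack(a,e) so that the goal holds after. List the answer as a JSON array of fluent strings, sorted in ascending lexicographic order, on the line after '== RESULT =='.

Regress:
  G ∩ del = {}  (empty — regression defined)
  G \ add = {clear(a), clear(b), on(b,c), ontable(c)} \ {clear(a), handempty, on(a,e)} = {clear(b), on(b,c), ontable(c)}
  ∪ pre   = {clear(b), on(b,c), ontable(c)} ∪ {clear(e), holding(a)}
          = {clear(b), clear(e), holding(a), on(b,c), ontable(c)}

== RESULT ==
["clear(b)", "clear(e)", "holding(a)", "on(b,c)", "ontable(c)"]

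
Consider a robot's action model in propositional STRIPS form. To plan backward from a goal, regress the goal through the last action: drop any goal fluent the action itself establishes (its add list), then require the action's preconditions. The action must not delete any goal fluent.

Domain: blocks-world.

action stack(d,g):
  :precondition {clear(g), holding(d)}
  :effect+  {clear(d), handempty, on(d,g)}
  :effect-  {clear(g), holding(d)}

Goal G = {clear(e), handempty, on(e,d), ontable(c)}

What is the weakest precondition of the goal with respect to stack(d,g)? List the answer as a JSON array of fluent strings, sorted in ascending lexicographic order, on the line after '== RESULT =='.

Compute (G \ add) ∪ pre:
  G ∩ del = {}  (empty — regression defined)
  G \ add = {clear(e), handempty, on(e,d), ontable(c)} \ {clear(d), handempty, on(d,g)} = {clear(e), on(e,d), ontable(c)}
  ∪ pre   = {clear(e), on(e,d), ontable(c)} ∪ {clear(g), holding(d)}
          = {clear(e), clear(g), holding(d), on(e,d), ontable(c)}

== RESULT ==
["clear(e)", "clear(g)", "holding(d)", "on(e,d)", "ontable(c)"]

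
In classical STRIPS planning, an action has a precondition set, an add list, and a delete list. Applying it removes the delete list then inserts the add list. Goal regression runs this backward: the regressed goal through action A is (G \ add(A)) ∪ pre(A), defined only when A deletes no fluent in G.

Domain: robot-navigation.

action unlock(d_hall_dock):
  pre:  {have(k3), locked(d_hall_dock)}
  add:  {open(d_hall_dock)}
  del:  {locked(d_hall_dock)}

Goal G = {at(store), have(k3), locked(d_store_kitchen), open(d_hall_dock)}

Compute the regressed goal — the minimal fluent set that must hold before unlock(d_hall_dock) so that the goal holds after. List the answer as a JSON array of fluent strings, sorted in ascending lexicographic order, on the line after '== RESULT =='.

Regress:
  G ∩ del = {}  (empty — regression defined)
  G \ add = {at(store), have(k3), locked(d_store_kitchen), open(d_hall_dock)} \ {open(d_hall_dock)} = {at(store), have(k3), locked(d_store_kitchen)}
  ∪ pre   = {at(store), have(k3), locked(d_store_kitchen)} ∪ {have(k3), locked(d_hall_dock)}
          = {at(store), have(k3), locked(d_hall_dock), locked(d_store_kitchen)}

== RESULT ==
["at(store)", "have(k3)", "locked(d_hall_dock)", "locked(d_store_kitchen)"]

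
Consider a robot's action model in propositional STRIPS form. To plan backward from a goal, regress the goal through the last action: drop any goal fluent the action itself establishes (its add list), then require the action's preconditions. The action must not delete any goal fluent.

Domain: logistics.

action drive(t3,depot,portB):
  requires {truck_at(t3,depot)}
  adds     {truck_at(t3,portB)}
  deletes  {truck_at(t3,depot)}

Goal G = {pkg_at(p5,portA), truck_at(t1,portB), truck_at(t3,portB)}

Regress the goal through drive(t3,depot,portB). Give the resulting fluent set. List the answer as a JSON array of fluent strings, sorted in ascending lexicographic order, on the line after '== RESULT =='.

Compute (G \ add) ∪ pre:
  G ∩ del = {}  (empty — regression defined)
  G \ add = {pkg_at(p5,portA), truck_at(t1,portB), truck_at(t3,portB)} \ {truck_at(t3,portB)} = {pkg_at(p5,portA), truck_at(t1,portB)}
  ∪ pre   = {pkg_at(p5,portA), truck_at(t1,portB)} ∪ {truck_at(t3,depot)}
          = {pkg_at(p5,portA), truck_at(t1,portB), truck_at(t3,depot)}

== RESULT ==
["pkg_at(p5,portA)", "truck_at(t1,portB)", "truck_at(t3,depot)"]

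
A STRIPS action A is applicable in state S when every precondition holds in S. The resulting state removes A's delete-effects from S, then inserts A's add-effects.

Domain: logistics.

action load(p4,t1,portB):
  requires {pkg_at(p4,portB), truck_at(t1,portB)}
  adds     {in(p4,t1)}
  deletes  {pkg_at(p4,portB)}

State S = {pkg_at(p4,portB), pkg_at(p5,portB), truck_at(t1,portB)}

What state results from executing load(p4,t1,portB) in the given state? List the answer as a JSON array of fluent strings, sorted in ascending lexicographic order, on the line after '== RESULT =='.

Progress:
  pre ⊆ S: {pkg_at(p4,portB), truck_at(t1,portB)} ⊆ S  — applicable
  S \ del = {pkg_at(p5,portB), truck_at(t1,portB)}
  ∪ add   = {in(p4,t1), pkg_at(p5,portB), truck_at(t1,portB)}

== RESULT ==
["in(p4,t1)", "pkg_at(p5,portB)", "truck_at(t1,portB)"]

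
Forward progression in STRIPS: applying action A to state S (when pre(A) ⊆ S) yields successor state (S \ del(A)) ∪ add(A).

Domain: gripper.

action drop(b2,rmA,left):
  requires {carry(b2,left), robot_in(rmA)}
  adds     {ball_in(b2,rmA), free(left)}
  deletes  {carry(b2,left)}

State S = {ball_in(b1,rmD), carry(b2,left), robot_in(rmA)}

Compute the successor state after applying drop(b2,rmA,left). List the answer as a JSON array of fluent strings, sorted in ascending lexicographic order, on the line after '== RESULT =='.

Compute (S \ del) ∪ add:
  pre ⊆ S: {carry(b2,left), robot_in(rmA)} ⊆ S  — applicable
  S \ del = {ball_in(b1,rmD), robot_in(rmA)}
  ∪ add   = {ball_in(b1,rmD), ball_in(b2,rmA), free(left), robot_in(rmA)}

== RESULT ==
["ball_in(b1,rmD)", "ball_in(b2,rmA)", "free(left)", "robot_in(rmA)"]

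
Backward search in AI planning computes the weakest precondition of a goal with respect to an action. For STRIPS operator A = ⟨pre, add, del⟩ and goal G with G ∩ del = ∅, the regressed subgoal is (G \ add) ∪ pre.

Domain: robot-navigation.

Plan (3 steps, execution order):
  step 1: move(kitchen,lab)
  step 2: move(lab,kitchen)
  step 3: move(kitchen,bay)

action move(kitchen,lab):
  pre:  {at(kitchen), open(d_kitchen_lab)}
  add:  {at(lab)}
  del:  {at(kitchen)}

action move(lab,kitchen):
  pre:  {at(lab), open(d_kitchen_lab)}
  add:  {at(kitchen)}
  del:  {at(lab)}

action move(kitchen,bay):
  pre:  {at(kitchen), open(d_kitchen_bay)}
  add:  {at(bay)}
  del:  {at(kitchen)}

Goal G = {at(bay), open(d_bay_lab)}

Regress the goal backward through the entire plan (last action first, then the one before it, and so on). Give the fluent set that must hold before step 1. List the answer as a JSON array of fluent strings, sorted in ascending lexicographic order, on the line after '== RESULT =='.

Regress step by step:
  through step 3 (move(kitchen,bay)): drop {at(bay)}, keep {open(d_bay_lab)}, require {at(kitchen), open(d_kitchen_bay)}
    → {at(kitchen), open(d_bay_lab), open(d_kitchen_bay)}
  through step 2 (move(lab,kitchen)): drop {at(kitchen)}, keep {open(d_bay_lab), open(d_kitchen_bay)}, require {at(lab), open(d_kitchen_lab)}
    → {at(lab), open(d_bay_lab), open(d_kitchen_bay), open(d_kitchen_lab)}
  through step 1 (move(kitchen,lab)): drop {at(lab)}, keep {open(d_bay_lab), open(d_kitchen_bay), open(d_kitchen_lab)}, require {at(kitchen), open(d_kitchen_lab)}
    → {at(kitchen), open(d_bay_lab), open(d_kitchen_bay), open(d_kitchen_lab)}

== RESULT ==
["at(kitchen)", "open(d_bay_lab)", "open(d_kitchen_bay)", "open(d_kitchen_lab)"]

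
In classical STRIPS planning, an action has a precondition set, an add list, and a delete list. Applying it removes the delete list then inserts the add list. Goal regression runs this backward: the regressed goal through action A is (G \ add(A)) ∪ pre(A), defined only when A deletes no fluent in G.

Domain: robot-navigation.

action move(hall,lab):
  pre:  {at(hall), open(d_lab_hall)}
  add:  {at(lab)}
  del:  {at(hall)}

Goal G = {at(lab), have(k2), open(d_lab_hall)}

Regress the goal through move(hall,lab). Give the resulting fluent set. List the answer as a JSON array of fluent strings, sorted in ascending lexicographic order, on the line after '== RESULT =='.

Regress:
  G ∩ del = {}  (empty — regression defined)
  G \ add = {at(lab), have(k2), open(d_lab_hall)} \ {at(lab)} = {have(k2), open(d_lab_hall)}
  ∪ pre   = {have(k2), open(d_lab_hall)} ∪ {at(hall), open(d_lab_hall)}
          = {at(hall), have(k2), open(d_lab_hall)}

== RESULT ==
["at(hall)", "have(k2)", "open(d_lab_hall)"]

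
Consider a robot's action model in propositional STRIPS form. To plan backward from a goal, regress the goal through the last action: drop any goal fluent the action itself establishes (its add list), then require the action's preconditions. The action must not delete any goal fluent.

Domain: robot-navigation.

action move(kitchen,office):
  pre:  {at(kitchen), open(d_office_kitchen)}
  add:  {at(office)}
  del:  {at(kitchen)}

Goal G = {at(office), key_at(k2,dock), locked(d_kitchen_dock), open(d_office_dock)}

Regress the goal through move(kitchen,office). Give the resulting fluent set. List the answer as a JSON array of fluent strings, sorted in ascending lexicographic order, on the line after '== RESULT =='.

Regress:
  G ∩ del = {}  (empty — regression defined)
  G \ add = {at(office), key_at(k2,dock), locked(d_kitchen_dock), open(d_office_dock)} \ {at(office)} = {key_at(k2,dock), locked(d_kitchen_dock), open(d_office_dock)}
  ∪ pre   = {key_at(k2,dock), locked(d_kitchen_dock), open(d_office_dock)} ∪ {at(kitchen), open(d_office_kitchen)}
          = {at(kitchen), key_at(k2,dock), locked(d_kitchen_dock), open(d_office_dock), open(d_office_kitchen)}

== RESULT ==
["at(kitchen)", "key_at(k2,dock)", "locked(d_kitchen_dock)", "open(d_office_dock)", "open(d_office_kitchen)"]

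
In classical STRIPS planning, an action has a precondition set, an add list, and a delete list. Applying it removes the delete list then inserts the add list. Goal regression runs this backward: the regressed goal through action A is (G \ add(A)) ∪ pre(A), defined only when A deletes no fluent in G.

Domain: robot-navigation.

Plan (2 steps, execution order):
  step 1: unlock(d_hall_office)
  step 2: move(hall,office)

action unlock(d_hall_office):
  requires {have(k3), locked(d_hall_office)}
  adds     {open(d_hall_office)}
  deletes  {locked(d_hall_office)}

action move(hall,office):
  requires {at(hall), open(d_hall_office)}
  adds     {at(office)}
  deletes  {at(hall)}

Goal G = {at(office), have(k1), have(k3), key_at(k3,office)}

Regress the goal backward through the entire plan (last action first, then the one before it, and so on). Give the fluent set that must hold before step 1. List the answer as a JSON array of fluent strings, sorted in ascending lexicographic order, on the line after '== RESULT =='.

Regress step by step:
  through step 2 (move(hall,office)): drop {at(office)}, keep {have(k1), have(k3), key_at(k3,office)}, require {at(hall), open(d_hall_office)}
    → {at(hall), have(k1), have(k3), key_at(k3,office), open(d_hall_office)}
  through step 1 (unlock(d_hall_office)): drop {open(d_hall_office)}, keep {at(hall), have(k1), have(k3), key_at(k3,office)}, require {have(k3), locked(d_hall_office)}
    → {at(hall), have(k1), have(k3), key_at(k3,office), locked(d_hall_office)}

== RESULT ==
["at(hall)", "have(k1)", "have(k3)", "key_at(k3,office)", "locked(d_hall_office)"]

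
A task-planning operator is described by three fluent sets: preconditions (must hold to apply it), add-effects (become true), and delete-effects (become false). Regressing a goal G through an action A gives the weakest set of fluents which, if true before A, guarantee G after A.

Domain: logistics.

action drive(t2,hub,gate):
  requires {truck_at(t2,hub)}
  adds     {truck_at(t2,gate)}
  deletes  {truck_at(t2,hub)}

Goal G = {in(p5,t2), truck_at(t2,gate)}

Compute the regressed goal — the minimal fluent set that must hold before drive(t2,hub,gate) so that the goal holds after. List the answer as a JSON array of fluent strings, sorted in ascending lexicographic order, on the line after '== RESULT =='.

Regress:
  G ∩ del = {}  (empty — regression defined)
  G \ add = {in(p5,t2), truck_at(t2,gate)} \ {truck_at(t2,gate)} = {in(p5,t2)}
  ∪ pre   = {in(p5,t2)} ∪ {truck_at(t2,hub)}
          = {in(p5,t2), truck_at(t2,hub)}

== RESULT ==
["in(p5,t2)", "truck_at(t2,hub)"]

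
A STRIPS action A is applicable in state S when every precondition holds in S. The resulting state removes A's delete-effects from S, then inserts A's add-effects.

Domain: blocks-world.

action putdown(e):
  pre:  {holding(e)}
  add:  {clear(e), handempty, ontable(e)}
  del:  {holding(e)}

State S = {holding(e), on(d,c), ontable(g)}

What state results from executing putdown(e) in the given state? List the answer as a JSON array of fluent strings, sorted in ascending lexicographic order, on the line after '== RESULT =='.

Progress:
  pre ⊆ S: {holding(e)} ⊆ S  — applicable
  S \ del = {on(d,c), ontable(g)}
  ∪ add   = {clear(e), handempty, on(d,c), ontable(e), ontable(g)}

== RESULT ==
["clear(e)", "handempty", "on(d,c)", "ontable(e)", "ontable(g)"]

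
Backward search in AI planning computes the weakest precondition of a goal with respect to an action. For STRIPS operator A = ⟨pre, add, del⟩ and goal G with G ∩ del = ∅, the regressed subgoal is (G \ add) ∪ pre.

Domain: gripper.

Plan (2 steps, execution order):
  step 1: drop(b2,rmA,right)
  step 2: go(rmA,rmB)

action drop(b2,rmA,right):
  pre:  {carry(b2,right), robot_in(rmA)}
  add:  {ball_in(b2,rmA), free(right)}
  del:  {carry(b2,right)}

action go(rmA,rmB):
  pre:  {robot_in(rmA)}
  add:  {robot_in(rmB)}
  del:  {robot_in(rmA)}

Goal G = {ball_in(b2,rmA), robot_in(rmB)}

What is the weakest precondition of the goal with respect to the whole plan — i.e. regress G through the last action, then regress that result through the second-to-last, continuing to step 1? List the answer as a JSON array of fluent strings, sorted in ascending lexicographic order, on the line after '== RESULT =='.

Regress step by step:
  through step 2 (go(rmA,rmB)): drop {robot_in(rmB)}, keep {ball_in(b2,rmA)}, require {robot_in(rmA)}
    → {ball_in(b2,rmA), robot_in(rmA)}
  through step 1 (drop(b2,rmA,right)): drop {ball_in(b2,rmA)}, keep {robot_in(rmA)}, require {carry(b2,right), robot_in(rmA)}
    → {carry(b2,right), robot_in(rmA)}

== RESULT ==
["carry(b2,right)", "robot_in(rmA)"]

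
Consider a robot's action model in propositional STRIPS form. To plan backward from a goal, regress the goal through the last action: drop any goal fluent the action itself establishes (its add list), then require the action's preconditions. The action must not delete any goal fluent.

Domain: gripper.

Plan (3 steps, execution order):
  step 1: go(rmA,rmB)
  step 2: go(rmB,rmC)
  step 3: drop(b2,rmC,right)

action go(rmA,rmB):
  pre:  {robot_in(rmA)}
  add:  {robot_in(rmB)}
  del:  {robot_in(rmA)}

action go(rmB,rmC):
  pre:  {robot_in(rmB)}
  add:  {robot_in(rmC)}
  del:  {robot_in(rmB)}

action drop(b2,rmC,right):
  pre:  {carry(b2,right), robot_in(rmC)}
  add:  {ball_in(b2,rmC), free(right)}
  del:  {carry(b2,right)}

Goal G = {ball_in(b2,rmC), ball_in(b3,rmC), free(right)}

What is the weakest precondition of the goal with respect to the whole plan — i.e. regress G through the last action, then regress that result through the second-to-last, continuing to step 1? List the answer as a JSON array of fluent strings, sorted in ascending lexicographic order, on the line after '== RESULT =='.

Regress step by step:
  through step 3 (drop(b2,rmC,right)): drop {ball_in(b2,rmC), free(right)}, keep {ball_in(b3,rmC)}, require {carry(b2,right), robot_in(rmC)}
    → {ball_in(b3,rmC), carry(b2,right), robot_in(rmC)}
  through step 2 (go(rmB,rmC)): drop {robot_in(rmC)}, keep {ball_in(b3,rmC), carry(b2,right)}, require {robot_in(rmB)}
    → {ball_in(b3,rmC), carry(b2,right), robot_in(rmB)}
  through step 1 (go(rmA,rmB)): drop {robot_in(rmB)}, keep {ball_in(b3,rmC), carry(b2,right)}, require {robot_in(rmA)}
    → {ball_in(b3,rmC), carry(b2,right), robot_in(rmA)}

== RESULT ==
["ball_in(b3,rmC)", "carry(b2,right)", "robot_in(rmA)"]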